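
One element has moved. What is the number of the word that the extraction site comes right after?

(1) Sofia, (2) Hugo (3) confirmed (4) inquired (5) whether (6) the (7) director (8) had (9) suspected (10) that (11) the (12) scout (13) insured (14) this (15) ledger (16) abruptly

The displaced element is "Sofia" (word 1).
It is linked across 1 clause boundary (Ø).
It functions as the subject of "inquired", so the gap sits immediately after word 3 ("confirmed").
Base order: Hugo confirmed Sofia inquired whether the director had suspected that the scout insured this ledger abruptly.

3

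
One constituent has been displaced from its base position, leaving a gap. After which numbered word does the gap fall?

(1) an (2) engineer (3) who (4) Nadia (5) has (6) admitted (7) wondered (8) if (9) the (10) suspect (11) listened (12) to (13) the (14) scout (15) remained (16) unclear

6

The displaced element is "an engineer" (word 2).
It is linked across 1 clause boundary (Ø).
It functions as the subject of "wondered", so the gap sits immediately after word 6 ("admitted").
Base order: Nadia has admitted an engineer wondered if the suspect listened to the scout.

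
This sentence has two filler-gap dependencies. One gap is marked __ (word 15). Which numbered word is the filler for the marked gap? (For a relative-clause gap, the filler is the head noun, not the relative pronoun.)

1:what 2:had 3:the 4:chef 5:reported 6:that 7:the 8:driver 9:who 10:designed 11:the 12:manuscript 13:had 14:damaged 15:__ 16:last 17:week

The marked gap is the direct object of "damaged".
Its filler is the fronted wh-phrase "what", at word 1.
(The other dependency links word 8 to a gap after word 9.)

1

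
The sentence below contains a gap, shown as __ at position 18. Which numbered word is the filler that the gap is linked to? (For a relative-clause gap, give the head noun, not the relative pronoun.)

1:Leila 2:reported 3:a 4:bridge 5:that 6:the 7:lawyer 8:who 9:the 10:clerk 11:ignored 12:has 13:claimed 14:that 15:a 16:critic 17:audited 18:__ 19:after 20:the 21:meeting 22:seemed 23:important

The gap at 18 is the object of "audited", inside a relative clause.
The relative pronoun is "that" (word 5); it is bound by the head noun immediately before it.
Its filler is the head noun "bridge", at word 4.

4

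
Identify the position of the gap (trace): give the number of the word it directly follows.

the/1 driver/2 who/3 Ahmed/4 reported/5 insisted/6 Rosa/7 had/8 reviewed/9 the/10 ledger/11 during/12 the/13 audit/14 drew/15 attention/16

The displaced element is "the driver" (word 2).
It is linked across 1 clause boundary (Ø).
It functions as the subject of "insisted", so the gap sits immediately after word 5 ("reported").
Base order: Ahmed reported that the driver insisted Rosa had reviewed the ledger during the audit.

5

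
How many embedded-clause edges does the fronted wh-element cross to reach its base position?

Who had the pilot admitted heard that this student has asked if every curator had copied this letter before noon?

1

"who" is extracted from the subject of "heard".
Boundaries crossed, outermost first: [Ø] — 1 in total.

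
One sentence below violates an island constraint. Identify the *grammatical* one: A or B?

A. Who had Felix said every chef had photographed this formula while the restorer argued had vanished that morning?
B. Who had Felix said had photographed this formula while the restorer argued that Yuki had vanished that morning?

B

In A, the wh-phrase is extracted from inside an adjunct island (introduced by "while"), which blocks movement.
In B, the extraction path crosses only that-complement boundaries, which are transparent.
So B is grammatical.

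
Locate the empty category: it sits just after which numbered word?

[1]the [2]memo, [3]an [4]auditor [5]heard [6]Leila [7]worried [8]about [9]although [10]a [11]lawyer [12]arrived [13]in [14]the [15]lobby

The displaced element is "the memo" (word 2).
It is linked across 1 clause boundary (Ø).
It functions as the object of the preposition "about" of "worried", so the gap sits immediately after word 8 ("about").
Base order: An auditor heard Leila worried about the memo although a lawyer arrived in the lobby.

8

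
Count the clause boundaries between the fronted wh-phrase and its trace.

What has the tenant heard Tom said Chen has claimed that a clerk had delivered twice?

3

"what" is extracted from the object of "delivered".
Boundaries crossed, outermost first: [Ø], [Ø], [that] — 3 in total.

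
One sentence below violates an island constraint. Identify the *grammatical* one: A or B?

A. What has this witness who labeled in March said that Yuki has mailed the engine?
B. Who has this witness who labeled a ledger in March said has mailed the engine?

B

In A, the wh-phrase is extracted from inside a complex-NP island (relative clause) (introduced by "who"), which blocks movement.
In B, the extraction path crosses only that-complement boundaries, which are transparent.
So B is grammatical.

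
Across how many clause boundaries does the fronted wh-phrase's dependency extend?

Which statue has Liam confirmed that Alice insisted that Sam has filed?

"which statue" is extracted from the object of "filed".
Boundaries crossed, outermost first: [that], [that] — 2 in total.

2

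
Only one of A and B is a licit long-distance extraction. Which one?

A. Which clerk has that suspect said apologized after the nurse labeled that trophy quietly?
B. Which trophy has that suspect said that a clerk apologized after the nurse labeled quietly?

A

In B, the wh-phrase is extracted from inside an adjunct island (introduced by "after"), which blocks movement.
In A, the extraction path crosses only that-complement boundaries, which are transparent.
So A is grammatical.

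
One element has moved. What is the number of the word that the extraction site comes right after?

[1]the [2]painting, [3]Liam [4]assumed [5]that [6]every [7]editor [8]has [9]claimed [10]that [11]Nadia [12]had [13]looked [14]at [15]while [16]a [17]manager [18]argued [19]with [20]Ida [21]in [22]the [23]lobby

The displaced element is "the painting" (word 2).
It is linked across 2 clause boundaries (that → that).
It functions as the object of the preposition "at" of "looked", so the gap sits immediately after word 14 ("at").
Base order: Liam assumed that every editor has claimed that Nadia had looked at the painting while a manager argued with Ida in the lobby.

14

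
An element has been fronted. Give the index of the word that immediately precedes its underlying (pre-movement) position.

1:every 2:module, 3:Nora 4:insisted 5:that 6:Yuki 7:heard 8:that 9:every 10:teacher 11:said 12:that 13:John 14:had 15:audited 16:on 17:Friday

The displaced element is "every module" (word 2).
It is linked across 3 clause boundaries (that → that → that).
It functions as the direct object of "audited", so the gap sits immediately after word 15 ("audited").
Base order: Nora insisted that Yuki heard that every teacher said that John had audited every module on Friday.

15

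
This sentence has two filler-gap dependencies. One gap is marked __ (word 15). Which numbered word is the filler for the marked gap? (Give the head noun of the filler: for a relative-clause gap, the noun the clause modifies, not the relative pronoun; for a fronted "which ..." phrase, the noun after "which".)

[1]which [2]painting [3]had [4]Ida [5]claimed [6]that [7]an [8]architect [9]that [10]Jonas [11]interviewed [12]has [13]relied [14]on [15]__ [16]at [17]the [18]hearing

The marked gap is the object of the preposition "on" of "relied".
Its filler is the fronted wh-phrase "which painting", at word 2.
(The other dependency links word 8 to a gap after word 11.)

2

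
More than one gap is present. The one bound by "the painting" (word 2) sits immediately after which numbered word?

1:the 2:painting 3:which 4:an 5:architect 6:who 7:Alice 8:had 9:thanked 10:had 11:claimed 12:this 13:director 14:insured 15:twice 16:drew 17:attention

The displaced element is "the painting" (word 2).
It is linked across 1 clause boundary (Ø).
It functions as the direct object of "insured", so the gap sits immediately after word 14 ("insured").
Base order: An architect who Alice had thanked had claimed this director insured the painting twice.

14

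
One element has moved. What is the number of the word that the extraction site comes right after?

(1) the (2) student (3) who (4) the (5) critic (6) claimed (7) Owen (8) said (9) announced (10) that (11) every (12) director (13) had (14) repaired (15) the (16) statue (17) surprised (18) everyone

8

The displaced element is "the student" (word 2).
It is linked across 2 clause boundaries (Ø → Ø).
It functions as the subject of "announced", so the gap sits immediately after word 8 ("said").
Base order: The critic claimed Owen said that the student announced that every director had repaired the statue.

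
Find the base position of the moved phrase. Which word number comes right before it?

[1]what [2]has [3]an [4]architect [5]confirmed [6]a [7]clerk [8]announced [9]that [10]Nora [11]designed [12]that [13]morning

11

The displaced element is "what" (word 1).
It is linked across 2 clause boundaries (Ø → that).
It functions as the direct object of "designed", so the gap sits immediately after word 11 ("designed").
Base order: An architect has confirmed a clerk announced that Nora designed what that morning.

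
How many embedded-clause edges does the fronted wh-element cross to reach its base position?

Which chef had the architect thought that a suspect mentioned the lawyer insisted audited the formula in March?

"which chef" is extracted from the subject of "audited".
Boundaries crossed, outermost first: [that], [Ø], [Ø] — 3 in total.

3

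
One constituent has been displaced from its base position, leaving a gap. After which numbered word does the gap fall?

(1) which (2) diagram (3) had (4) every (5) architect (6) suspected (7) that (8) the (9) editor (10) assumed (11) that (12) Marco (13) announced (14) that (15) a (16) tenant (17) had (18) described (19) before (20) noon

The displaced element is "which diagram" (word 2).
It is linked across 3 clause boundaries (that → that → that).
It functions as the direct object of "described", so the gap sits immediately after word 18 ("described").
Base order: Every architect had suspected that the editor assumed that Marco announced that a tenant had described which diagram before noon.

18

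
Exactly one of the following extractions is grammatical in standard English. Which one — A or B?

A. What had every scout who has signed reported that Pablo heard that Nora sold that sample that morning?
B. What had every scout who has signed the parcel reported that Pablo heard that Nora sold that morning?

In A, the wh-phrase is extracted from inside a complex-NP island (relative clause) (introduced by "who"), which blocks movement.
In B, the extraction path crosses only that-complement boundaries, which are transparent.
So B is grammatical.

B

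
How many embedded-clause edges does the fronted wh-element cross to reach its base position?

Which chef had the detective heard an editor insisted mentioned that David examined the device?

2

"which chef" is extracted from the subject of "mentioned".
Boundaries crossed, outermost first: [Ø], [Ø] — 2 in total.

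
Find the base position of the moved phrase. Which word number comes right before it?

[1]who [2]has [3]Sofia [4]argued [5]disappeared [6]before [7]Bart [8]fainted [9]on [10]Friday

The displaced element is "who" (word 1).
It is linked across 1 clause boundary (Ø).
It functions as the subject of "disappeared", so the gap sits immediately after word 4 ("argued").
Base order: Sofia has argued that who disappeared before Bart fainted on Friday.

4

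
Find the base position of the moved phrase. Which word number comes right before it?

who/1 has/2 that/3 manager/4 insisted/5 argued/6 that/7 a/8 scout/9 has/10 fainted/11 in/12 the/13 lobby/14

5

The displaced element is "who" (word 1).
It is linked across 1 clause boundary (Ø).
It functions as the subject of "argued", so the gap sits immediately after word 5 ("insisted").
Base order: That manager has insisted that who argued that a scout has fainted in the lobby.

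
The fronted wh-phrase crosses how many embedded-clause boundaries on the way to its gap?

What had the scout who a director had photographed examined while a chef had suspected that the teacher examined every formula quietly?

"what" originates inside the matrix clause — no clause boundary is crossed.

0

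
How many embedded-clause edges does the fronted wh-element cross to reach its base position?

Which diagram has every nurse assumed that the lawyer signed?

1

"which diagram" is extracted from the object of "signed".
Boundaries crossed, outermost first: [that] — 1 in total.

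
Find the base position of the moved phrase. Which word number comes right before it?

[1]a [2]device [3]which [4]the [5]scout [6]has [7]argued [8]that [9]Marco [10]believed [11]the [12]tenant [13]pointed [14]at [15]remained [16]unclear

14

The displaced element is "a device" (word 2).
It is linked across 2 clause boundaries (that → Ø).
It functions as the object of the preposition "at" of "pointed", so the gap sits immediately after word 14 ("at").
Base order: The scout has argued that Marco believed the tenant pointed at a device.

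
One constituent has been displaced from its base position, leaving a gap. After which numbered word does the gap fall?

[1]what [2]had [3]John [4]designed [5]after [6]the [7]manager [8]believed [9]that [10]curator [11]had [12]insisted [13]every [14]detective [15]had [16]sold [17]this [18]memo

The displaced element is "what" (word 1).
It functions as the direct object of "designed", so the gap sits immediately after word 4 ("designed").
Base order: John had designed what after the manager believed that curator had insisted every detective had sold this memo.

4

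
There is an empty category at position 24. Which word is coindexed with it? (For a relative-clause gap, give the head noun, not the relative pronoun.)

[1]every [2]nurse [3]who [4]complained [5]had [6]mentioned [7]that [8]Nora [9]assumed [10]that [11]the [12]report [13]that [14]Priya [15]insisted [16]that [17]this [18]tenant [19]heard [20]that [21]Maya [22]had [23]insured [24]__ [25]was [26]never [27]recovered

12

The gap at 24 is the object of "insured", inside a relative clause.
The relative pronoun is "that" (word 13); it is bound by the head noun immediately before it.
Its filler is the head noun "report", at word 12.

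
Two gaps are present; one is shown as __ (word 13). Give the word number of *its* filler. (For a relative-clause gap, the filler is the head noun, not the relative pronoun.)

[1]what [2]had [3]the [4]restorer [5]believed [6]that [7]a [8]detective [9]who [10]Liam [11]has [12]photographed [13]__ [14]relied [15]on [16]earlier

8

The marked gap is inside the relative clause, the direct object of "photographed".
Its filler is the head noun "detective" (via "who"), at word 8.
(The other dependency links word 1 to a gap after word 15.)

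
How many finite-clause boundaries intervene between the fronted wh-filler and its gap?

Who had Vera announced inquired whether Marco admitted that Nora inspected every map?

"who" is extracted from the subject of "inquired".
Boundaries crossed, outermost first: [Ø] — 1 in total.

1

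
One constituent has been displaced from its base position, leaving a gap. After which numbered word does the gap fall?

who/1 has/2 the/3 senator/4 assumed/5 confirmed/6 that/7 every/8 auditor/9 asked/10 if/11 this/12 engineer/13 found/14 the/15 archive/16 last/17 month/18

5

The displaced element is "who" (word 1).
It is linked across 1 clause boundary (Ø).
It functions as the subject of "confirmed", so the gap sits immediately after word 5 ("assumed").
Base order: The senator has assumed that who confirmed that every auditor asked if this engineer found the archive last month.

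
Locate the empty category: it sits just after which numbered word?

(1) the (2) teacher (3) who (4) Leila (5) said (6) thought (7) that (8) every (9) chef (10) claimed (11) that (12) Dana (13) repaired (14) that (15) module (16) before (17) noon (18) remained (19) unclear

5

The displaced element is "the teacher" (word 2).
It is linked across 1 clause boundary (Ø).
It functions as the subject of "thought", so the gap sits immediately after word 5 ("said").
Base order: Leila said that the teacher thought that every chef claimed that Dana repaired that module before noon.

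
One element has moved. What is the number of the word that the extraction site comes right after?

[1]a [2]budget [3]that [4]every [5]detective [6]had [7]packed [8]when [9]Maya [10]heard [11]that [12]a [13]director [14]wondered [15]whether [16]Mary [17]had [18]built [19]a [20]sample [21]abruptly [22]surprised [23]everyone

7

The displaced element is "a budget" (word 2).
It functions as the direct object of "packed", so the gap sits immediately after word 7 ("packed").
Base order: Every detective had packed a budget when Maya heard that a director wondered whether Mary had built a sample abruptly.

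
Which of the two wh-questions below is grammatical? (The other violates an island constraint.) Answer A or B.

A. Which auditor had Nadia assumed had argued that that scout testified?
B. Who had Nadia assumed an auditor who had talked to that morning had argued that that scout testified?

In B, the wh-phrase is extracted from inside a complex-NP island (relative clause) (introduced by "who"), which blocks movement.
In A, the extraction path crosses only that-complement boundaries, which are transparent.
So A is grammatical.

A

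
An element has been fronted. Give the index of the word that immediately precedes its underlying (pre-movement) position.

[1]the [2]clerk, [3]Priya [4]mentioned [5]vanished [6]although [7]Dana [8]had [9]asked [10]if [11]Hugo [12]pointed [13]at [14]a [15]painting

4

The displaced element is "the clerk" (word 2).
It is linked across 1 clause boundary (Ø).
It functions as the subject of "vanished", so the gap sits immediately after word 4 ("mentioned").
Base order: Priya mentioned the clerk vanished although Dana had asked if Hugo pointed at a painting.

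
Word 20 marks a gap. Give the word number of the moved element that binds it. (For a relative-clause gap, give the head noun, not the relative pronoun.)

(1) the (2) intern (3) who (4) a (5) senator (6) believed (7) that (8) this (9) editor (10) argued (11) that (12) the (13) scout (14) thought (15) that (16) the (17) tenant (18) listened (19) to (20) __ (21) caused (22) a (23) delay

2

The gap at 20 is the prepositional object of "listened", inside a relative clause.
The relative pronoun is "who" (word 3); it is bound by the head noun immediately before it.
Its filler is the head noun "intern", at word 2.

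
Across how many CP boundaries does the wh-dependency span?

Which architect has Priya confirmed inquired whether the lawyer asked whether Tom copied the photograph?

"which architect" is extracted from the subject of "inquired".
Boundaries crossed, outermost first: [Ø] — 1 in total.

1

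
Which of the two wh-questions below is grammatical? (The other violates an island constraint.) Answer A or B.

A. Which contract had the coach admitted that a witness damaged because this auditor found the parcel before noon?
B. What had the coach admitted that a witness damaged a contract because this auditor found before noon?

In B, the wh-phrase is extracted from inside an adjunct island (introduced by "because"), which blocks movement.
In A, the extraction path crosses only that-complement boundaries, which are transparent.
So A is grammatical.

A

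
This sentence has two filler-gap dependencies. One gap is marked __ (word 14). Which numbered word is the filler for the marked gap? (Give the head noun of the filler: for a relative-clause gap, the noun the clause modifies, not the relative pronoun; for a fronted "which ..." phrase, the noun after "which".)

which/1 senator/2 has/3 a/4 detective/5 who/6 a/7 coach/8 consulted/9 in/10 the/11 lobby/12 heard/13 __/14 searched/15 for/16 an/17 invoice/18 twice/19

2

The marked gap is the subject of "searched".
Its filler is the fronted wh-phrase "which senator", at word 2.
(The other dependency links word 5 to a gap after word 9.)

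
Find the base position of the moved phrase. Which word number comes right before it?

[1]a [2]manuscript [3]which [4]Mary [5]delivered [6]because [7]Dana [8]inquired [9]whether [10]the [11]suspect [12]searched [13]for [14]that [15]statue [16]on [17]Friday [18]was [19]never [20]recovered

The displaced element is "a manuscript" (word 2).
It functions as the direct object of "delivered", so the gap sits immediately after word 5 ("delivered").
Base order: Mary delivered a manuscript because Dana inquired whether the suspect searched for that statue on Friday.

5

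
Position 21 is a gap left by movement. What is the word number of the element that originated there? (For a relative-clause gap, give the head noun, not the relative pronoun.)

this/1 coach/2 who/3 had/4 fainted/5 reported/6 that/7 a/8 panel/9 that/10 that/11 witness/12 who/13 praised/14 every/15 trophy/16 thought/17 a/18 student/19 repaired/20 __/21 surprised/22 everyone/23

9

The gap at 21 is the object of "repaired", inside a relative clause.
The relative pronoun is "that" (word 10); it is bound by the head noun immediately before it.
Its filler is the head noun "panel", at word 9.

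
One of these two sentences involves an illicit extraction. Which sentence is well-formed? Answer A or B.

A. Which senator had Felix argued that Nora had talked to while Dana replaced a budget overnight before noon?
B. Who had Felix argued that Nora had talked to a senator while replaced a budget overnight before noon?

A

In B, the wh-phrase is extracted from inside an adjunct island (introduced by "while"), which blocks movement.
In A, the extraction path crosses only that-complement boundaries, which are transparent.
So A is grammatical.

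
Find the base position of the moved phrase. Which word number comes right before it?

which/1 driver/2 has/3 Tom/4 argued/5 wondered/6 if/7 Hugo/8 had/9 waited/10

5

The displaced element is "which driver" (word 2).
It is linked across 1 clause boundary (Ø).
It functions as the subject of "wondered", so the gap sits immediately after word 5 ("argued").
Base order: Tom has argued which driver wondered if Hugo had waited.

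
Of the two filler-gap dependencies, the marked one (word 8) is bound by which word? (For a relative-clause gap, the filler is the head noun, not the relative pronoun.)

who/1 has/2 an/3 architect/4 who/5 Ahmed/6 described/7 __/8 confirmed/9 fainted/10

The marked gap is inside the relative clause, the direct object of "described".
Its filler is the head noun "architect" (via "who"), at word 4.
(The other dependency links word 1 to a gap after word 9.)

4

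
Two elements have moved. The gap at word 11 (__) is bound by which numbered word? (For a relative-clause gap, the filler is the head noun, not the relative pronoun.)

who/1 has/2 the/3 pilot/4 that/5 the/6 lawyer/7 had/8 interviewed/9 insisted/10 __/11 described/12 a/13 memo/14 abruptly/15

The marked gap is the subject of "described".
Its filler is the fronted wh-phrase "who", at word 1.
(The other dependency links word 4 to a gap after word 9.)

1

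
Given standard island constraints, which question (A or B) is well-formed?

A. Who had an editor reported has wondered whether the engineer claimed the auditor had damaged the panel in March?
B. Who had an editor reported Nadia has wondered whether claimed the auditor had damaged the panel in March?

A

In B, the wh-phrase is extracted from inside a wh-island (introduced by "whether"), which blocks movement.
In A, the extraction path crosses only that-complement boundaries, which are transparent.
So A is grammatical.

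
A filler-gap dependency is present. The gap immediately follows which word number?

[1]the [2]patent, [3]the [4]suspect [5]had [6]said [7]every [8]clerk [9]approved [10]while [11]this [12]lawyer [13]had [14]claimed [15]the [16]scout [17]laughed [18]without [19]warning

The displaced element is "the patent" (word 2).
It is linked across 1 clause boundary (Ø).
It functions as the direct object of "approved", so the gap sits immediately after word 9 ("approved").
Base order: The suspect had said every clerk approved the patent while this lawyer had claimed the scout laughed without warning.

9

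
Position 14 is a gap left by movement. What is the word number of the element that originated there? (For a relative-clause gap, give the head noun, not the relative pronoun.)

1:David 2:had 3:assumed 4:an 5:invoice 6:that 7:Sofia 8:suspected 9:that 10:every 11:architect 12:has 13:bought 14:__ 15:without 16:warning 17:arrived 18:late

The gap at 14 is the object of "bought", inside a relative clause.
The relative pronoun is "that" (word 6); it is bound by the head noun immediately before it.
Its filler is the head noun "invoice", at word 5.

5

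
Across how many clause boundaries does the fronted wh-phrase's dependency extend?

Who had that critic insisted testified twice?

"who" is extracted from the subject of "testified".
Boundaries crossed, outermost first: [Ø] — 1 in total.

1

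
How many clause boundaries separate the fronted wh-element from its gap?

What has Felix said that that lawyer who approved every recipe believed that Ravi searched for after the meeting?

"what" is extracted from the PP object of "searched".
Boundaries crossed, outermost first: [that], [that] — 2 in total.

2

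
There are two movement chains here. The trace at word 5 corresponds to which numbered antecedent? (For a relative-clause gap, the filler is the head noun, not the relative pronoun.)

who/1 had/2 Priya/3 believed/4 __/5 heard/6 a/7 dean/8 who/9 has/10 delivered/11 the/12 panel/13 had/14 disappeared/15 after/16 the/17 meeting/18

1

The marked gap is the subject of "heard".
Its filler is the fronted wh-phrase "who", at word 1.
(The other dependency links word 8 to a gap after word 9.)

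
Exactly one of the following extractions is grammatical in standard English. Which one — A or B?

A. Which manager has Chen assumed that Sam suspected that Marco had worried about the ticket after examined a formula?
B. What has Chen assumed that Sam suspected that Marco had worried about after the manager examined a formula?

In A, the wh-phrase is extracted from inside an adjunct island (introduced by "after"), which blocks movement.
In B, the extraction path crosses only that-complement boundaries, which are transparent.
So B is grammatical.

B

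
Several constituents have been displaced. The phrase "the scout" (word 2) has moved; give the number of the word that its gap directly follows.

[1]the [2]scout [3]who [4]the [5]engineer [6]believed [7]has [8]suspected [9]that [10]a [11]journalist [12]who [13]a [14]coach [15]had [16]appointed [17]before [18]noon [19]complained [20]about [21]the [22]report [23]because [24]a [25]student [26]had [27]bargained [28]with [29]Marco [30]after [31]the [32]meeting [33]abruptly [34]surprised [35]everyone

The displaced element is "the scout" (word 2).
It is linked across 1 clause boundary (Ø).
It functions as the subject of "suspected", so the gap sits immediately after word 6 ("believed").
Base order: The engineer believed that the scout has suspected that a journalist who a coach had appointed before noon complained about the report because a student had bargained with Marco after the meeting abruptly.

6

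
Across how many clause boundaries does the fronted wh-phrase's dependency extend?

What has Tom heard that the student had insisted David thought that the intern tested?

"what" is extracted from the object of "tested".
Boundaries crossed, outermost first: [that], [Ø], [that] — 3 in total.

3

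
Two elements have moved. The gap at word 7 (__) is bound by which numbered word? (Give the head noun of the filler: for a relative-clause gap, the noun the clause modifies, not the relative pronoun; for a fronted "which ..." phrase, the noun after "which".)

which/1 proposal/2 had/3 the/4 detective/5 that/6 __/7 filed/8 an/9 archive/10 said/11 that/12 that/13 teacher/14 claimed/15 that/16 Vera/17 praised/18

The marked gap is inside the relative clause, the subject of "filed".
Its filler is the head noun "detective" (via "that"), at word 5.
(The other dependency links word 2 to a gap after word 18.)

5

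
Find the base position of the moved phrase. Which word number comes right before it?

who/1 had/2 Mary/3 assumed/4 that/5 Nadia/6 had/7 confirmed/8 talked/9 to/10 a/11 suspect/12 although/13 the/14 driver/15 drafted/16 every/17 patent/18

8

The displaced element is "who" (word 1).
It is linked across 2 clause boundaries (that → Ø).
It functions as the subject of "talked", so the gap sits immediately after word 8 ("confirmed").
Base order: Mary had assumed that Nadia had confirmed that who talked to a suspect although the driver drafted every patent.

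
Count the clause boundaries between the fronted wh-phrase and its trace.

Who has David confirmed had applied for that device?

1

"who" is extracted from the subject of "applied".
Boundaries crossed, outermost first: [Ø] — 1 in total.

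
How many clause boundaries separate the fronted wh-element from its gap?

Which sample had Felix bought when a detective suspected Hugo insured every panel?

"which sample" originates inside the matrix clause — no clause boundary is crossed.

0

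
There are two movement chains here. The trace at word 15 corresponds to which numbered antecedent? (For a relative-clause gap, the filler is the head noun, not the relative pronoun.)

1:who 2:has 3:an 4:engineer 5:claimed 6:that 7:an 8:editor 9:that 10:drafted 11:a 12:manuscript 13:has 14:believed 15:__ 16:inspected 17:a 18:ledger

The marked gap is the subject of "inspected".
Its filler is the fronted wh-phrase "who", at word 1.
(The other dependency links word 8 to a gap after word 9.)

1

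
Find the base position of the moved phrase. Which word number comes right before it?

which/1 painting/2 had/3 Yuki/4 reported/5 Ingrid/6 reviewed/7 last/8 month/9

The displaced element is "which painting" (word 2).
It is linked across 1 clause boundary (Ø).
It functions as the direct object of "reviewed", so the gap sits immediately after word 7 ("reviewed").
Base order: Yuki had reported Ingrid reviewed which painting last month.

7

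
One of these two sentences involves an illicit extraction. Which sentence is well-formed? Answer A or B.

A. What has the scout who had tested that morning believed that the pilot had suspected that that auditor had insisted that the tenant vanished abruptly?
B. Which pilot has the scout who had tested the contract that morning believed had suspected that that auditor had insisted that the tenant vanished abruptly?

B

In A, the wh-phrase is extracted from inside a complex-NP island (relative clause) (introduced by "who"), which blocks movement.
In B, the extraction path crosses only that-complement boundaries, which are transparent.
So B is grammatical.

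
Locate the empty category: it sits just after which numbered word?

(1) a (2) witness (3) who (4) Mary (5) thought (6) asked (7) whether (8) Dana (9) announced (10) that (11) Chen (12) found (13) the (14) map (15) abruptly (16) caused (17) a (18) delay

5

The displaced element is "a witness" (word 2).
It is linked across 1 clause boundary (Ø).
It functions as the subject of "asked", so the gap sits immediately after word 5 ("thought").
Base order: Mary thought that a witness asked whether Dana announced that Chen found the map abruptly.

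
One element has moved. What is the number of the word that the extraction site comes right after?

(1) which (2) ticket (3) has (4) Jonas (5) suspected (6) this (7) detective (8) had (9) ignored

The displaced element is "which ticket" (word 2).
It is linked across 1 clause boundary (Ø).
It functions as the direct object of "ignored", so the gap sits immediately after word 9 ("ignored").
Base order: Jonas has suspected this detective had ignored which ticket.

9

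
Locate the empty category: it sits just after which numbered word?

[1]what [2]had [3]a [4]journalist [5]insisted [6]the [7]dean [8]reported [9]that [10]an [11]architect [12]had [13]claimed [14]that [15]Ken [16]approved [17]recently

The displaced element is "what" (word 1).
It is linked across 3 clause boundaries (Ø → that → that).
It functions as the direct object of "approved", so the gap sits immediately after word 16 ("approved").
Base order: A journalist had insisted the dean reported that an architect had claimed that Ken approved what recently.

16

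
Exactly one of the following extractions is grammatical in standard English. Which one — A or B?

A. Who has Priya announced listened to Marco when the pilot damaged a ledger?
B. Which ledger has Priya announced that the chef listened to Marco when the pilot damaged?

In B, the wh-phrase is extracted from inside an adjunct island (introduced by "when"), which blocks movement.
In A, the extraction path crosses only that-complement boundaries, which are transparent.
So A is grammatical.

A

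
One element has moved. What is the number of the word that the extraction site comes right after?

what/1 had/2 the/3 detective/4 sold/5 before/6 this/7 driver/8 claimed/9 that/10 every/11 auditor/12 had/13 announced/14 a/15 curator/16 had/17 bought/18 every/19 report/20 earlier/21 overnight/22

5

The displaced element is "what" (word 1).
It functions as the direct object of "sold", so the gap sits immediately after word 5 ("sold").
Base order: The detective had sold what before this driver claimed that every auditor had announced a curator had bought every report earlier overnight.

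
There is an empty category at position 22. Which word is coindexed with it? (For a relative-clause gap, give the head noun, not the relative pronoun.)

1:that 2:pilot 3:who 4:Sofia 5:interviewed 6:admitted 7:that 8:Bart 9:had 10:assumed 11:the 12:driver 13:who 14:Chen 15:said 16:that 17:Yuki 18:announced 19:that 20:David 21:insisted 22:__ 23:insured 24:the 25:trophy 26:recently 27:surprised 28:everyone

The gap at 22 is the subject of "insured", inside a relative clause.
The relative pronoun is "who" (word 13); it is bound by the head noun immediately before it.
Its filler is the head noun "driver", at word 12.

12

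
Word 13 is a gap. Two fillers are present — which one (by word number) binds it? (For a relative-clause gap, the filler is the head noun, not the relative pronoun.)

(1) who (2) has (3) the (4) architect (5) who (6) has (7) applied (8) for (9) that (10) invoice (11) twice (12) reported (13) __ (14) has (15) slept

The marked gap is the subject of "slept".
Its filler is the fronted wh-phrase "who", at word 1.
(The other dependency links word 4 to a gap after word 5.)

1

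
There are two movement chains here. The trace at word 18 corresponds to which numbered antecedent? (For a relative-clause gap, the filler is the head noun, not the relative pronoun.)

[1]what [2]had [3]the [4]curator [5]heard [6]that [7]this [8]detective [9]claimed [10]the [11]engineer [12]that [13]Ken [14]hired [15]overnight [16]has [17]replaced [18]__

1

The marked gap is the direct object of "replaced".
Its filler is the fronted wh-phrase "what", at word 1.
(The other dependency links word 11 to a gap after word 14.)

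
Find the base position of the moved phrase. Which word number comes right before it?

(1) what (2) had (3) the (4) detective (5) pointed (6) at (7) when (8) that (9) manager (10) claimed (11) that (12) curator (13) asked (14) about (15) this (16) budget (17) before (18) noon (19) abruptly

The displaced element is "what" (word 1).
It functions as the object of the preposition "at" of "pointed", so the gap sits immediately after word 6 ("at").
Base order: The detective had pointed at what when that manager claimed that curator asked about this budget before noon abruptly.

6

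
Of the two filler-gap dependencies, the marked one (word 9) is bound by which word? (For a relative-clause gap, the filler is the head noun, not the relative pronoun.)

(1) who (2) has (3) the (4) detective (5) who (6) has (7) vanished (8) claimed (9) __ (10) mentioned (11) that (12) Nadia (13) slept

1

The marked gap is the subject of "mentioned".
Its filler is the fronted wh-phrase "who", at word 1.
(The other dependency links word 4 to a gap after word 5.)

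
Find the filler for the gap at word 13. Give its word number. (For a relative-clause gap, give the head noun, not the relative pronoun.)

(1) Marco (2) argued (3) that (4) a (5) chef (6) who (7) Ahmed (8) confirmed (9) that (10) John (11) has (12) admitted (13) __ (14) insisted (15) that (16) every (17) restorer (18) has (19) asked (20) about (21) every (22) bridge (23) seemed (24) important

5

The gap at 13 is the subject of "insisted", inside a relative clause.
The relative pronoun is "who" (word 6); it is bound by the head noun immediately before it.
Its filler is the head noun "chef", at word 5.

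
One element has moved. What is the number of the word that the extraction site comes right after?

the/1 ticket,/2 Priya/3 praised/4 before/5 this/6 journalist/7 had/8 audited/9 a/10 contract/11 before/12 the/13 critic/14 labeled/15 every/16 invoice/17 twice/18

4

The displaced element is "the ticket" (word 2).
It functions as the direct object of "praised", so the gap sits immediately after word 4 ("praised").
Base order: Priya praised the ticket before this journalist had audited a contract before the critic labeled every invoice twice.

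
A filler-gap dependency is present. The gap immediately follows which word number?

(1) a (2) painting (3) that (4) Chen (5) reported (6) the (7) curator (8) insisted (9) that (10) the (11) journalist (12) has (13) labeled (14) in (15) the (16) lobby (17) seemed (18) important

13

The displaced element is "a painting" (word 2).
It is linked across 2 clause boundaries (Ø → that).
It functions as the direct object of "labeled", so the gap sits immediately after word 13 ("labeled").
Base order: Chen reported the curator insisted that the journalist has labeled a painting in the lobby.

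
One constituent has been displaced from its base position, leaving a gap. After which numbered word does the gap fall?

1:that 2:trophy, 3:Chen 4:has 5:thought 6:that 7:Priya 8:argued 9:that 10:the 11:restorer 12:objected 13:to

The displaced element is "that trophy" (word 2).
It is linked across 2 clause boundaries (that → that).
It functions as the object of the preposition "to" of "objected", so the gap sits immediately after word 13 ("to").
Base order: Chen has thought that Priya argued that the restorer objected to that trophy.

13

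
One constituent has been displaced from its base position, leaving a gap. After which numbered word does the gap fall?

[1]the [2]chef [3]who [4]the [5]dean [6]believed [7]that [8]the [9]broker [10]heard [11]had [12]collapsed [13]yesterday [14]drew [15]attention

10

The displaced element is "the chef" (word 2).
It is linked across 2 clause boundaries (that → Ø).
It functions as the subject of "collapsed", so the gap sits immediately after word 10 ("heard").
Base order: The dean believed that the broker heard the chef had collapsed yesterday.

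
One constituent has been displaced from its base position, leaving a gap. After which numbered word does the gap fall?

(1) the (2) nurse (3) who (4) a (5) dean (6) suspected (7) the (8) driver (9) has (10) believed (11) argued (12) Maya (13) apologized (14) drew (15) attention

10

The displaced element is "the nurse" (word 2).
It is linked across 2 clause boundaries (Ø → Ø).
It functions as the subject of "argued", so the gap sits immediately after word 10 ("believed").
Base order: A dean suspected the driver has believed that the nurse argued Maya apologized.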